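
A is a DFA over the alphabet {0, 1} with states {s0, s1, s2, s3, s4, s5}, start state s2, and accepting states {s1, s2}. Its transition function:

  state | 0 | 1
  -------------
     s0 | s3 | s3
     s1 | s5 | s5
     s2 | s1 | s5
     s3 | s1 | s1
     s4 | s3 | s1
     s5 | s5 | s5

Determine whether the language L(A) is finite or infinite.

finite

The useful states (reachable from s2 and able to reach an accepting state) are {s1, s2}.
Restricted to these states the transition graph has no cycle, so every accepting path has bounded length and L is finite.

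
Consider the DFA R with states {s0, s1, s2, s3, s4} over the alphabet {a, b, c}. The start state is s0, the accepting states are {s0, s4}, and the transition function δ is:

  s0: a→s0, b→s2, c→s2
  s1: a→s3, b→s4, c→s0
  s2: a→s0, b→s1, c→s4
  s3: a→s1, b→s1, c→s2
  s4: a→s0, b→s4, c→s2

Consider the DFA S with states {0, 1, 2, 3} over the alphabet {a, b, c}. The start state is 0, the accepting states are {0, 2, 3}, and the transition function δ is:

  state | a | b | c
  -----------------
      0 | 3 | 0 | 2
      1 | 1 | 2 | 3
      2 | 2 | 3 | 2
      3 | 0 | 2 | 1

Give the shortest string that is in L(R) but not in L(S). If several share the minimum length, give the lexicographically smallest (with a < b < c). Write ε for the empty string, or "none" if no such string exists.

The string aca is accepted by R but not by S.
No shorter string lies in the difference, and aca is the lexicographically first length-3 string in L(R) \ L(S).

aca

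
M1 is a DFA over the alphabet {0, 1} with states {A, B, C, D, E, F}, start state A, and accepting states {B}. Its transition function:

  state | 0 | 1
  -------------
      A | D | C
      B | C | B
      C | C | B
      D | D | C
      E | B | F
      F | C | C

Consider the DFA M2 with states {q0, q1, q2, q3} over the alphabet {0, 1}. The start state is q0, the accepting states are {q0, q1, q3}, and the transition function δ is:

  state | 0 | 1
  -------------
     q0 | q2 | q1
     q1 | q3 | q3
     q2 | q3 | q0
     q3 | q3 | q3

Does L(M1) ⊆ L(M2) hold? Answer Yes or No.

Exploring the product automaton M1 × M2 from the start pair (A, q0), following both machines on each input symbol, reaches 10 state pairs: (A, q0), (D, q2), (C, q1), (D, q3), (C, q0), (C, q3), (B, q3), (C, q2), (B, q1), (B, q0).
M1 accepts in {B} and M2 accepts in {q0, q1, q3}. The reachable pairs whose M1-component is accepting are (B, q3), (B, q1), (B, q0); in each of them the M2-component is accepting too, so the product for L(M1) \ L(M2) (M1-component accepting, M2-component rejecting) has no reachable accepting pair and the difference is empty.
Hence every string in L(M1) is also in L(M2).

Yes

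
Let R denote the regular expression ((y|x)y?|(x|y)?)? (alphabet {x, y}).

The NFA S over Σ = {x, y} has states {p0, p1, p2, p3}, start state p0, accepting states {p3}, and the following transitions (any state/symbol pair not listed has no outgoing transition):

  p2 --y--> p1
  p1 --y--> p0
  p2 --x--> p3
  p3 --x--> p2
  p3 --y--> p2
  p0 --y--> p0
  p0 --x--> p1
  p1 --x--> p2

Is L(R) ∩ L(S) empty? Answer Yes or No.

Yes

Converting the expression R to a DFA (subset construction, then merging equivalent states) gives the minimal DFA with states {r0, r1, r2, r3}, start state r0, accepting states {r0, r1, r3} and transitions r0: x→r1, y→r1; r1: x→r2, y→r3; r2: x→r2, y→r2; r3: x→r2, y→r2.
Exploring the product automaton R × S from the start pair (r0, p0), following both machines on each input symbol, reaches 8 state pairs: (r0, p0), (r1, p1), (r1, p0), (r2, p2), (r3, p0), (r2, p1), (r2, p3), (r2, p0).
R accepts in {r0, r1, r3} and S accepts in {p3}; no reachable pair has both components accepting, so no string drives both machines to acceptance simultaneously and L(R) ∩ L(S) = ∅.
So no string is accepted by both, and the intersection is empty.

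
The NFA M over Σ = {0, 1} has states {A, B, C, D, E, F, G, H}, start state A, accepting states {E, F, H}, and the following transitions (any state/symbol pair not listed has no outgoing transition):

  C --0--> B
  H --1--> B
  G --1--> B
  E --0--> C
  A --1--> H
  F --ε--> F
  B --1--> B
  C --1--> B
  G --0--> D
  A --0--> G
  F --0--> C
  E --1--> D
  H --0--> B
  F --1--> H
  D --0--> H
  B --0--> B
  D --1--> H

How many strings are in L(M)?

The useful subgraph on states {A, D, G, H} is acyclic, so L(M) is finite; the longest accepting path visits 4 useful states, giving maximum string length 3.
Counting accepting paths from A by length: 1 of length 1, 2 of length 3. Total 3.

3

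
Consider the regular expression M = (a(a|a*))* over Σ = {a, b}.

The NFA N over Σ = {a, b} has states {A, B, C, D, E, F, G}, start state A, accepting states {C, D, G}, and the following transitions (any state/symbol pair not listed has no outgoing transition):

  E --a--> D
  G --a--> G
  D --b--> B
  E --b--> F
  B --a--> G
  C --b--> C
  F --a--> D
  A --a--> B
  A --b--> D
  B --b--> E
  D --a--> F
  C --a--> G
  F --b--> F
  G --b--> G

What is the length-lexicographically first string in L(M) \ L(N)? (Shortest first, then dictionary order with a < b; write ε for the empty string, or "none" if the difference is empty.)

ε

The empty string ε is accepted by M but not by N.
Since ε is the unique shortest string, it is the required witness.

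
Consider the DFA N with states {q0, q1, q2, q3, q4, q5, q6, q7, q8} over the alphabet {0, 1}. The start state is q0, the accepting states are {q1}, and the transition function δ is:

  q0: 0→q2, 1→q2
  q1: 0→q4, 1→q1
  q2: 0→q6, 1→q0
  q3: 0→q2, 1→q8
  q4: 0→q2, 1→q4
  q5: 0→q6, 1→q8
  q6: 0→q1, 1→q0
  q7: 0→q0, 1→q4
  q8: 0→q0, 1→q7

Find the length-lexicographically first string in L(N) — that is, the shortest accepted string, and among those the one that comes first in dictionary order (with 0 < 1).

A breadth-first search from q0 reaches an accepting state first via the path q0 → q2 → q6 → q1 on input 000.
No string of length < 3 is accepted (BFS exhausts all shorter strings without reaching an accepting state), and 000 is the lexicographically least accepting string of length 3.

000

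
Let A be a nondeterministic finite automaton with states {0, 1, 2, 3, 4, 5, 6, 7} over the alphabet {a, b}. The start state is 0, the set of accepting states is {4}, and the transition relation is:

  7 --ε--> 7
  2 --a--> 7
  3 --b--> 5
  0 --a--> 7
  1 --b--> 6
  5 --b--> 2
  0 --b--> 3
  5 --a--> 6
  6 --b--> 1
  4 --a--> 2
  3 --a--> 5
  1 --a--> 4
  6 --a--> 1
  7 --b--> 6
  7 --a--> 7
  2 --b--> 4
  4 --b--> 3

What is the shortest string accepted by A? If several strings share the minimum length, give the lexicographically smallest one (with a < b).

A breadth-first search from 0 reaches an accepting state first via the path 0 → 7 → 6 → 1 → 4 on input abaa.
No string of length < 4 is accepted (BFS exhausts all shorter strings without reaching an accepting state), and abaa is the lexicographically least accepting string of length 4.

abaa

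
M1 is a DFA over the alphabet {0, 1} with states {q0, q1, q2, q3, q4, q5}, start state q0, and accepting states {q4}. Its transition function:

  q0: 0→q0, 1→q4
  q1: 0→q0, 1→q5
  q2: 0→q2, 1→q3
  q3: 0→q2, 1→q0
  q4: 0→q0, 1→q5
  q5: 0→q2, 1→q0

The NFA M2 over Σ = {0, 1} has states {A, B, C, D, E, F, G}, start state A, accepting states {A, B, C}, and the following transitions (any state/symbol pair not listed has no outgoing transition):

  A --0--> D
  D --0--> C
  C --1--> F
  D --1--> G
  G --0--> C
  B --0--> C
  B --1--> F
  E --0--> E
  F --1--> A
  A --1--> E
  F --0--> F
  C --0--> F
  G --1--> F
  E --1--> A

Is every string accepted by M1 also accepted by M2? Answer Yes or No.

No

The string 1 is in L(M1) but not in L(M2).
So L(M1) ⊄ L(M2).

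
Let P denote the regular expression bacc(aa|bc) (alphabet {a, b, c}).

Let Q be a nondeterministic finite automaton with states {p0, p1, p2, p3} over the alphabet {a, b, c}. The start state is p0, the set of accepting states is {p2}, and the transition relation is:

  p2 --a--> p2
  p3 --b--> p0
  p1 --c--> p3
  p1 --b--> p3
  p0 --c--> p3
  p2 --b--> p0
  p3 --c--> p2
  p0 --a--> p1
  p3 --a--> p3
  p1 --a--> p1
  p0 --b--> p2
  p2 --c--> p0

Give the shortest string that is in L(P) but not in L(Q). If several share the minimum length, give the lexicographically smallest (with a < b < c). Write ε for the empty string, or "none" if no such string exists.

The string baccaa is accepted by P but not by Q.
No shorter string lies in the difference, and baccaa is the lexicographically first length-6 string in L(P) \ L(Q).

baccaa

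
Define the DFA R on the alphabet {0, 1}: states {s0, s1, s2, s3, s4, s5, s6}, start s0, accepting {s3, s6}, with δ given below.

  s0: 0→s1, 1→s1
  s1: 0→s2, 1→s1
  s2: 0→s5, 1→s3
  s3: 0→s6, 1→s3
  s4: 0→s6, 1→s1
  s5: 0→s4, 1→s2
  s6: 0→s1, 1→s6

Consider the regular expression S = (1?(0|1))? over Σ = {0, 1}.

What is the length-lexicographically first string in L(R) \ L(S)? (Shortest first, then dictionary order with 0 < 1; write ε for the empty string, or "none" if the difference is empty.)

001

The string 001 is accepted by R but not by S.
No shorter string lies in the difference, and 001 is the lexicographically first length-3 string in L(R) \ L(S).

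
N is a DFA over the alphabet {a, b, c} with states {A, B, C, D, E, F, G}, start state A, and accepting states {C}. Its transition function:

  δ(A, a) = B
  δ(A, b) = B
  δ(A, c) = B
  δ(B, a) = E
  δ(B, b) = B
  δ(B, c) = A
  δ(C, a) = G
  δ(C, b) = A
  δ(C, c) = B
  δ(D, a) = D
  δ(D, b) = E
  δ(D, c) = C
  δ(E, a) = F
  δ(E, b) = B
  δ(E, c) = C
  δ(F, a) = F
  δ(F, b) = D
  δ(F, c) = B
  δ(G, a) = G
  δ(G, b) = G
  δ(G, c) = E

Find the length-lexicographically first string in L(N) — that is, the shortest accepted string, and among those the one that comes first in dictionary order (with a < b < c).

A breadth-first search from A reaches an accepting state first via the path A → B → E → C on input aac.
No string of length < 3 is accepted (BFS exhausts all shorter strings without reaching an accepting state), and aac is the lexicographically least accepting string of length 3.

aac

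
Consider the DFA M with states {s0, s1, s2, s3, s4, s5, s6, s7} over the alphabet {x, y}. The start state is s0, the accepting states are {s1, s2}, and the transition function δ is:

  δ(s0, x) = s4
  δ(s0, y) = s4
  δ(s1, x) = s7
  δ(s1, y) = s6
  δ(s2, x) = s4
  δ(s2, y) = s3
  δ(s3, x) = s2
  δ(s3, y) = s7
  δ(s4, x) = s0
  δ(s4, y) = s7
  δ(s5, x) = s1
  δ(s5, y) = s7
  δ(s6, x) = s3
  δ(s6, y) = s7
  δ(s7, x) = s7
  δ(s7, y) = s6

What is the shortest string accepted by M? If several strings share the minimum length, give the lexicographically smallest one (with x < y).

xyyxx

A breadth-first search from s0 reaches an accepting state first via the path s0 → s4 → s7 → s6 → s3 → s2 on input xyyxx.
No string of length < 5 is accepted (BFS exhausts all shorter strings without reaching an accepting state), and xyyxx is the lexicographically least accepting string of length 5.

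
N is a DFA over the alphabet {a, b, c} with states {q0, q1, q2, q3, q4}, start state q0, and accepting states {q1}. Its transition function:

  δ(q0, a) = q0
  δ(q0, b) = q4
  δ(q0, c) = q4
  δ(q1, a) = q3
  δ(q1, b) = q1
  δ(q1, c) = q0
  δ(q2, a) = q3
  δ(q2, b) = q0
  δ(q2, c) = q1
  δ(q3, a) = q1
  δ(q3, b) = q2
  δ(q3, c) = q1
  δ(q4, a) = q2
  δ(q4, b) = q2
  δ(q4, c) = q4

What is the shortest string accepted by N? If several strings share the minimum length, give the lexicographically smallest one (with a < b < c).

bac

A breadth-first search from q0 reaches an accepting state first via the path q0 → q4 → q2 → q1 on input bac.
No string of length < 3 is accepted (BFS exhausts all shorter strings without reaching an accepting state), and bac is the lexicographically least accepting string of length 3.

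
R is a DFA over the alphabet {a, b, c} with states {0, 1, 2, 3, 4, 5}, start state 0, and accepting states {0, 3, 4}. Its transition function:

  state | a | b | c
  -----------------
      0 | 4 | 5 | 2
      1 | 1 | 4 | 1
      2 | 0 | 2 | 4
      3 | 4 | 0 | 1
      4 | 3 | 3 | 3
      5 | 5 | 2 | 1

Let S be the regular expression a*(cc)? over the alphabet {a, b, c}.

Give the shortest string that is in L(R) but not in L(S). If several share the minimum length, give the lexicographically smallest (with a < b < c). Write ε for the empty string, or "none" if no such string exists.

The string ab is accepted by R but not by S.
No shorter string lies in the difference, and ab is the lexicographically first length-2 string in L(R) \ L(S).

ab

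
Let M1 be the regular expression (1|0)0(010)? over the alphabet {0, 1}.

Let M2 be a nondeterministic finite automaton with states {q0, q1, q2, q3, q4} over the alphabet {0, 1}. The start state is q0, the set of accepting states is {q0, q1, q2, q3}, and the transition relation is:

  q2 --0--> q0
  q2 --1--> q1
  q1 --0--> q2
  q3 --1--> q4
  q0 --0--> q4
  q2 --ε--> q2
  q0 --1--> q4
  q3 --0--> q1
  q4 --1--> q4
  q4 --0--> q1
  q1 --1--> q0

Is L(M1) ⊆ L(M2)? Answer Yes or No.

Yes

Converting the expression M1 to a DFA (subset construction, then merging equivalent states) gives the minimal DFA with states {r0, r1, r2, r3, r4, r5, r6}, start state r0, accepting states {r2, r6} and transitions r0: 0→r1, 1→r1; r1: 0→r2, 1→r3; r2: 0→r4, 1→r3; r3: 0→r3, 1→r3; r4: 0→r3, 1→r5; r5: 0→r6, 1→r3; r6: 0→r3, 1→r3.
Exploring the product automaton M1 × M2 from the start pair (r0, q0), following both machines on each input symbol, reaches 10 state pairs: (r0, q0), (r1, q4), (r2, q1), (r3, q4), (r4, q2), (r3, q0), (r3, q1), (r5, q1), (r3, q2), (r6, q2).
M1 accepts in {r2, r6} and M2 accepts in {q0, q1, q2, q3}. The reachable pairs whose M1-component is accepting are (r2, q1), (r6, q2); in each of them the M2-component is accepting too, so the product for L(M1) \ L(M2) (M1-component accepting, M2-component rejecting) has no reachable accepting pair and the difference is empty.
Hence every string in L(M1) is also in L(M2).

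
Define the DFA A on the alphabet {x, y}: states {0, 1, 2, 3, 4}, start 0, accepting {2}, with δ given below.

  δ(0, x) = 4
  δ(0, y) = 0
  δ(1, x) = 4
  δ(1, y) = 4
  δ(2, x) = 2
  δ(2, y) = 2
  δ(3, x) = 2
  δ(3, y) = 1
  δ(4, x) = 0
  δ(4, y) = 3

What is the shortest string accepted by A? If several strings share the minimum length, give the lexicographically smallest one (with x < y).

A breadth-first search from 0 reaches an accepting state first via the path 0 → 4 → 3 → 2 on input xyx.
No string of length < 3 is accepted (BFS exhausts all shorter strings without reaching an accepting state), and xyx is the lexicographically least accepting string of length 3.

xyx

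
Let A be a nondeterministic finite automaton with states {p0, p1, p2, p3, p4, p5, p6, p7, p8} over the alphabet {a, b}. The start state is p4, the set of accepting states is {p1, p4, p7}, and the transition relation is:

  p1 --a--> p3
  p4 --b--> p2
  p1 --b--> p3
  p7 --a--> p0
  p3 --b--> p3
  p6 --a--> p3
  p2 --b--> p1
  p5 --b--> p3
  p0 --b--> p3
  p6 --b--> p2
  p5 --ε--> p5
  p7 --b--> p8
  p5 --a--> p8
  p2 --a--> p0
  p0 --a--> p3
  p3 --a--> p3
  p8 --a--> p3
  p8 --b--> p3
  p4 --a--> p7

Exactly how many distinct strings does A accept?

The useful subgraph on states {p1, p2, p4, p7} is acyclic, so L(A) is finite; the longest accepting path visits 3 useful states, giving maximum string length 2.
Counting accepting paths from p4 by length: 1 of length 0, 1 of length 1, 1 of length 2. Total 3.

3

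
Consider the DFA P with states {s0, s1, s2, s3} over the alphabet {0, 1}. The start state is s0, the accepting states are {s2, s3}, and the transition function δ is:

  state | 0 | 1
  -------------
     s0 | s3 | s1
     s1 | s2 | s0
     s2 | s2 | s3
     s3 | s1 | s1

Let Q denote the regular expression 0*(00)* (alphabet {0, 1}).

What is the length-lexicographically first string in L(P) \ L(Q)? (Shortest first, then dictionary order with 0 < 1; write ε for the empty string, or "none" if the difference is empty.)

The string 10 is accepted by P but not by Q.
No shorter string lies in the difference, and 10 is the lexicographically first length-2 string in L(P) \ L(Q).

10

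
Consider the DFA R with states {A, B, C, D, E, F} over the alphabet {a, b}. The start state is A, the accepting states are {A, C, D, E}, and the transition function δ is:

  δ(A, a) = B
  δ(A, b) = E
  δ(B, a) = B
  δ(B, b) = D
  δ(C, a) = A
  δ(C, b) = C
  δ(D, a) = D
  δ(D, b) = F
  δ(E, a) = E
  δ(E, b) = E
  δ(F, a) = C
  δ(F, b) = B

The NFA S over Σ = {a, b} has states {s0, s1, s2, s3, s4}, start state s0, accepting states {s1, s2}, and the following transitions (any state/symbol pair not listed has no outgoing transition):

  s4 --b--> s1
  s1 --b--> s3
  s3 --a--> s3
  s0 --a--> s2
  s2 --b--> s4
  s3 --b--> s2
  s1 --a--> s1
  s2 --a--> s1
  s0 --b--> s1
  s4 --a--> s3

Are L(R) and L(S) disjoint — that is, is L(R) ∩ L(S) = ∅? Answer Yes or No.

The string b is accepted by both R and S.
Hence L(R) ∩ L(S) ≠ ∅.

No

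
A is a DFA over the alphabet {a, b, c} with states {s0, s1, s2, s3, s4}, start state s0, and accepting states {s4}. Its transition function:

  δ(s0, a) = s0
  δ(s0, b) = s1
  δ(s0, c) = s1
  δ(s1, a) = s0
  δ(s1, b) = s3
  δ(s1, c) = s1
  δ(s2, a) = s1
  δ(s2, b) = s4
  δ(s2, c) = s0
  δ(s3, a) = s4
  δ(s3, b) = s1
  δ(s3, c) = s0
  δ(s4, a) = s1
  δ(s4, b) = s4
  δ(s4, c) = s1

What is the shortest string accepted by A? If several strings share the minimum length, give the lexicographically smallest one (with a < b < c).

A breadth-first search from s0 reaches an accepting state first via the path s0 → s1 → s3 → s4 on input bba.
No string of length < 3 is accepted (BFS exhausts all shorter strings without reaching an accepting state), and bba is the lexicographically least accepting string of length 3.

bba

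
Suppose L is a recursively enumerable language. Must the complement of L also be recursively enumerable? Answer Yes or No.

If both L and its complement were r.e., running the two recognisers in parallel would decide L, so L would be recursive; but there are r.e. languages that are not recursive (e.g. the halting problem), and their complements are therefore not r.e.

No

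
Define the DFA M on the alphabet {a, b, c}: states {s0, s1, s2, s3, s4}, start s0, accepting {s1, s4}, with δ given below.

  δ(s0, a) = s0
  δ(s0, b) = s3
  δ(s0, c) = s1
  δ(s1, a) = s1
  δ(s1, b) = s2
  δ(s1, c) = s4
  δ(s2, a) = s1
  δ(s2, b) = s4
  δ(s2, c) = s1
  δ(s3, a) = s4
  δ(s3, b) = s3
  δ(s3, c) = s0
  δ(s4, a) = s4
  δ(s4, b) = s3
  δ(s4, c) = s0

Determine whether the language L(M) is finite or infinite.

infinite

State s0 is reachable from the start and can reach an accepting state, and it lies on the cycle s0 → s0.
Traversing that cycle any number of times yields accepted strings of unbounded length, so the language is infinite.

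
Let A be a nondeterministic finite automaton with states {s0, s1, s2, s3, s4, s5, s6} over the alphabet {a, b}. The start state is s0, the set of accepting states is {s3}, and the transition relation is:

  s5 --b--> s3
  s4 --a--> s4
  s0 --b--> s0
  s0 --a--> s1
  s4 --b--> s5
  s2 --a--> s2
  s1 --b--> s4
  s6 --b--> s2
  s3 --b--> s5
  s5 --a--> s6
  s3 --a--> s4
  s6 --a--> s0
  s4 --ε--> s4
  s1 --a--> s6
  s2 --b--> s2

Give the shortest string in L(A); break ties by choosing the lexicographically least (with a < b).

A breadth-first search from s0 reaches an accepting state first via the path s0 → s1 → s4 → s5 → s3 on input abbb.
No string of length < 4 is accepted (BFS exhausts all shorter strings without reaching an accepting state), and abbb is the lexicographically least accepting string of length 4.

abbb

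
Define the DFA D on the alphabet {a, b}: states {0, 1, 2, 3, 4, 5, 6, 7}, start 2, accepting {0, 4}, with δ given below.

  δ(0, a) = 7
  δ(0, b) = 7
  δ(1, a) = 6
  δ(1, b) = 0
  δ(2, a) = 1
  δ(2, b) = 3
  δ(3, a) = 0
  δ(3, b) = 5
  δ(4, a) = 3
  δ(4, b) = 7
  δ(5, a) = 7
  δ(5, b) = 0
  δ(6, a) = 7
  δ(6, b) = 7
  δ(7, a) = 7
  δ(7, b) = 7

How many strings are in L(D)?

3

The useful subgraph on states {0, 1, 2, 3, 5} is acyclic, so L(D) is finite; the longest accepting path visits 4 useful states, giving maximum string length 3.
Counting accepting paths from 2 by length: 2 of length 2, 1 of length 3. Total 3.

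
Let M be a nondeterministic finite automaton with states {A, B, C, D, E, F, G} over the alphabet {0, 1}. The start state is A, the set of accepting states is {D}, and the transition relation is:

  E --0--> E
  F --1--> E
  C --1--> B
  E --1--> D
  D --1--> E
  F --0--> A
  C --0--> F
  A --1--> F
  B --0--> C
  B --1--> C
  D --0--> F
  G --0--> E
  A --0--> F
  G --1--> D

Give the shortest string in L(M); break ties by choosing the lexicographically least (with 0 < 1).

011

A breadth-first search from A reaches an accepting state first via the path A → F → E → D on input 011.
No string of length < 3 is accepted (BFS exhausts all shorter strings without reaching an accepting state), and 011 is the lexicographically least accepting string of length 3.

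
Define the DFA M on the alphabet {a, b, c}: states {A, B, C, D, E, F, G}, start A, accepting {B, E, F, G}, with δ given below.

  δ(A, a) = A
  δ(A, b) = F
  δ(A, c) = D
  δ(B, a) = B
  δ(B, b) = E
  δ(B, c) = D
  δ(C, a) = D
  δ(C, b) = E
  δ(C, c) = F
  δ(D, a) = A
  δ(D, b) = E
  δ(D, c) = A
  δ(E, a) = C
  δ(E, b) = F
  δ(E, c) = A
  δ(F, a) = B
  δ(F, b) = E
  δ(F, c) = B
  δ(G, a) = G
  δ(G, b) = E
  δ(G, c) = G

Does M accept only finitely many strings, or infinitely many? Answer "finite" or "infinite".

State A is reachable from the start and can reach an accepting state, and it lies on the cycle A → A.
Traversing that cycle any number of times yields accepted strings of unbounded length, so the language is infinite.

infinite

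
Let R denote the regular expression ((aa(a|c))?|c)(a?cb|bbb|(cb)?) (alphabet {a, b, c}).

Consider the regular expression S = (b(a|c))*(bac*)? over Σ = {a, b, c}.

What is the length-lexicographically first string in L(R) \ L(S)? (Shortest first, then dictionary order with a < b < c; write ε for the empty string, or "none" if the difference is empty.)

c

The string c is accepted by R but not by S.
No shorter string lies in the difference, and c is the lexicographically first length-1 string in L(R) \ L(S).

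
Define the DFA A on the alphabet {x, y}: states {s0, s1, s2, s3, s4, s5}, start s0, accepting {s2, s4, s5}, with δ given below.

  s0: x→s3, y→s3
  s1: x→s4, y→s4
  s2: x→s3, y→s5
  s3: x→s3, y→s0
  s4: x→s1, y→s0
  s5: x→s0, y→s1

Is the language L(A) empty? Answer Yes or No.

The states reachable from the start state are {s0, s3}.
None of the accepting states {s2, s4, s5} is reachable, so no string is accepted and L(A) = ∅.

Yes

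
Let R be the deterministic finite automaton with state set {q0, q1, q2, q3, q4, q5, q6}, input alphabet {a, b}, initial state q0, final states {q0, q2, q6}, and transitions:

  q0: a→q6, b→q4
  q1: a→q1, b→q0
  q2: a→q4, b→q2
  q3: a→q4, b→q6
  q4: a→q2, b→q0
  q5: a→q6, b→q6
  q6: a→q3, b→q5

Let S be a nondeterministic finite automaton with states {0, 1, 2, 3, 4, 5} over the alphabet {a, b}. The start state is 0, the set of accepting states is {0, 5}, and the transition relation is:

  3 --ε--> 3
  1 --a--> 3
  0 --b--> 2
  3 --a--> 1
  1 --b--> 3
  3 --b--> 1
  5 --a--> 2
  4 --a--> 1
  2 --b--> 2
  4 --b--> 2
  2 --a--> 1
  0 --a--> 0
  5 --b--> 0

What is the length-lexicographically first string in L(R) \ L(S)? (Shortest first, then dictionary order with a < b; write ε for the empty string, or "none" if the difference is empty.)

ba

The string ba is accepted by R but not by S.
No shorter string lies in the difference, and ba is the lexicographically first length-2 string in L(R) \ L(S).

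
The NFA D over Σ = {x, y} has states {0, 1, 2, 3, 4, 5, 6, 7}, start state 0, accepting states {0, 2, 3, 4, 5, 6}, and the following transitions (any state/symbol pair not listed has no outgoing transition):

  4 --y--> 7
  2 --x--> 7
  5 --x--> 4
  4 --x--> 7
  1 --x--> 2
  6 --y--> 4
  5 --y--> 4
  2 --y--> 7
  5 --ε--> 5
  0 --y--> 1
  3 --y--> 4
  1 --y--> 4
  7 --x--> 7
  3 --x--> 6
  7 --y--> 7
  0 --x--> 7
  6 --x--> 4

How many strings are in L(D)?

3

The useful subgraph on states {0, 1, 2, 4} is acyclic, so L(D) is finite; the longest accepting path visits 3 useful states, giving maximum string length 2.
Counting accepting paths from 0 by length: 1 of length 0, 2 of length 2. Total 3.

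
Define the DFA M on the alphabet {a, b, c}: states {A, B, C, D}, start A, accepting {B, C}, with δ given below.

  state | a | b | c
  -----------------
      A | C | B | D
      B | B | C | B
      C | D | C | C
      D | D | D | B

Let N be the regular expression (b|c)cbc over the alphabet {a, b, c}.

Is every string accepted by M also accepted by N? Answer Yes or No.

No

The string a is in L(M) but not in L(N).
So L(M) ⊄ L(N).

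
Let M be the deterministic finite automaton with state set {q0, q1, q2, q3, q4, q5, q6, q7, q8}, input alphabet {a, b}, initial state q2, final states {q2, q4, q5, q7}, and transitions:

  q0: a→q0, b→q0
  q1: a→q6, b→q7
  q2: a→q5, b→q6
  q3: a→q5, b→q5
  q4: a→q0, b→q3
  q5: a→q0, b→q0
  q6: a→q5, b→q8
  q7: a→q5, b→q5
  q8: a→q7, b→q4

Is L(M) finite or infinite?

finite

The useful states (reachable from q2 and able to reach an accepting state) are {q2, q3, q4, q5, q6, q7, q8}.
Restricted to these states the transition graph has no cycle, so every accepting path has bounded length and L is finite.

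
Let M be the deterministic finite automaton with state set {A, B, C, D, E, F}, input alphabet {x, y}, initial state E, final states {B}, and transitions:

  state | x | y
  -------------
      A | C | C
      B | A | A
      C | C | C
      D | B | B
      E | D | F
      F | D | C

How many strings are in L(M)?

The useful subgraph on states {B, D, E, F} is acyclic, so L(M) is finite; the longest accepting path visits 4 useful states, giving maximum string length 3.
Counting accepting paths from E by length: 2 of length 2, 2 of length 3. Total 4.

4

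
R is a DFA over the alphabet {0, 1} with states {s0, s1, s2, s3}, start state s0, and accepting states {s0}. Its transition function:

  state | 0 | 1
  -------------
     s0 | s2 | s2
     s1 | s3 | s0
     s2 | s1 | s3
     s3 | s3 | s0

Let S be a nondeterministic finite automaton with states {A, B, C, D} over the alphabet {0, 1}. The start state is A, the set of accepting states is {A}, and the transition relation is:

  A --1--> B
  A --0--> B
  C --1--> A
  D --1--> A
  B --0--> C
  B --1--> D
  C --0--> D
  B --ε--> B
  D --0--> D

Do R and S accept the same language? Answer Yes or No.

Yes

Exploring the product automaton R × S from the start pair (s0, A), following both machines on each input symbol, reaches 4 state pairs: (s0, A), (s2, B), (s1, C), (s3, D).
R accepts in {s0} and S accepts in {A}. In every reachable pair the two components are either both accepting — (s0, A) — or both non-accepting, so no string is accepted by exactly one of the machines: L(R) \ L(S) and L(S) \ L(R) are both empty.
Hence every string is accepted by R iff it is accepted by S, and the two languages coincide.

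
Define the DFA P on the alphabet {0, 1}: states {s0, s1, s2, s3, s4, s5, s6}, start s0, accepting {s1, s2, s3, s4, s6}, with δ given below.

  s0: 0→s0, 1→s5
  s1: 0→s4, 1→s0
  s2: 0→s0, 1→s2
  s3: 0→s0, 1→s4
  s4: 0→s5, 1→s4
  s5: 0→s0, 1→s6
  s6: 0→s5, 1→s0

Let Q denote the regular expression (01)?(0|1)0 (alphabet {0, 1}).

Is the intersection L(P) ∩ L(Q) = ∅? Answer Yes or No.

Converting the expression Q to a DFA (subset construction, then merging equivalent states) gives the minimal DFA with states {q0, q1, q2, q3, q4, q5}, start state q0, accepting states {q3} and transitions q0: 0→q1, 1→q2; q1: 0→q3, 1→q4; q2: 0→q3, 1→q5; q3: 0→q5, 1→q5; q4: 0→q2, 1→q2; q5: 0→q5, 1→q5.
Exploring the product automaton P × Q from the start pair (s0, q0), following both machines on each input symbol, reaches 11 state pairs: (s0, q0), (s0, q1), (s5, q2), (s0, q3), (s5, q4), (s6, q5), (s0, q5), (s5, q5), (s0, q2), (s6, q2), (s5, q3).
P accepts in {s1, s2, s3, s4, s6} and Q accepts in {q3}; no reachable pair has both components accepting, so no string drives both machines to acceptance simultaneously and L(P) ∩ L(Q) = ∅.
So no string is accepted by both, and the intersection is empty.

Yes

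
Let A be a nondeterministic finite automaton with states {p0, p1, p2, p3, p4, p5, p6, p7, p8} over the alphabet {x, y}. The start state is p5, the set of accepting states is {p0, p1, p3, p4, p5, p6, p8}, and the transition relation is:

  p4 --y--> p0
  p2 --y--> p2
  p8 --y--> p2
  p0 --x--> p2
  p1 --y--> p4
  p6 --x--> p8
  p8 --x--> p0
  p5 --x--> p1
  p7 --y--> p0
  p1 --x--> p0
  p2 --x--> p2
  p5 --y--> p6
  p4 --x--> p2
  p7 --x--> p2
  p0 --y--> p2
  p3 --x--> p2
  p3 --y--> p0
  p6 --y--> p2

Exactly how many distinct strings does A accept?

The useful subgraph on states {p0, p1, p4, p5, p6, p8} is acyclic, so L(A) is finite; the longest accepting path visits 4 useful states, giving maximum string length 3.
Counting accepting paths from p5 by length: 1 of length 0, 2 of length 1, 3 of length 2, 2 of length 3. Total 8.

8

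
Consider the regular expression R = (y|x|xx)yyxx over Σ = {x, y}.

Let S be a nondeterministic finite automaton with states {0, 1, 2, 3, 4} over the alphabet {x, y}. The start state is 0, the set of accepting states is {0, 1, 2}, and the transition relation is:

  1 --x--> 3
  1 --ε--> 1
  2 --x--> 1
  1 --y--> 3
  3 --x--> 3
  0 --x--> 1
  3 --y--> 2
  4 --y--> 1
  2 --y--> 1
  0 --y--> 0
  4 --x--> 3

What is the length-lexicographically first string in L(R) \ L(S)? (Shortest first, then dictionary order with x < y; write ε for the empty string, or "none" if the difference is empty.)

The string xyyxx is accepted by R but not by S.
No shorter string lies in the difference, and xyyxx is the lexicographically first length-5 string in L(R) \ L(S).

xyyxx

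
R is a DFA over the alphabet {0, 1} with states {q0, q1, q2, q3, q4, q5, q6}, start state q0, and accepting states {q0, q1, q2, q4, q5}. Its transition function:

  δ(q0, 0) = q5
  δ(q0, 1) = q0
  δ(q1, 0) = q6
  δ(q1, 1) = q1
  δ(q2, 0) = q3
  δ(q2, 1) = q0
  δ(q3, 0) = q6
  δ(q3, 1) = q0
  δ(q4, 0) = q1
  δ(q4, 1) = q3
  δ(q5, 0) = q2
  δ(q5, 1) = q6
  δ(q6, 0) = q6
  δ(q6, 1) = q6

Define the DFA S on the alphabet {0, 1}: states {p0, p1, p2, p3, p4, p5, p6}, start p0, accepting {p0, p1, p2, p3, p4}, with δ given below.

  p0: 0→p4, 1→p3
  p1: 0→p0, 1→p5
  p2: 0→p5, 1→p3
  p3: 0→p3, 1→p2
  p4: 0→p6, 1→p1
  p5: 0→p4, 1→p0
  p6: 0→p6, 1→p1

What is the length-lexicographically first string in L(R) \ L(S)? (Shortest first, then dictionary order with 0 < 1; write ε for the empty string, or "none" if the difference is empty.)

00

The string 00 is accepted by R but not by S.
No shorter string lies in the difference, and 00 is the lexicographically first length-2 string in L(R) \ L(S).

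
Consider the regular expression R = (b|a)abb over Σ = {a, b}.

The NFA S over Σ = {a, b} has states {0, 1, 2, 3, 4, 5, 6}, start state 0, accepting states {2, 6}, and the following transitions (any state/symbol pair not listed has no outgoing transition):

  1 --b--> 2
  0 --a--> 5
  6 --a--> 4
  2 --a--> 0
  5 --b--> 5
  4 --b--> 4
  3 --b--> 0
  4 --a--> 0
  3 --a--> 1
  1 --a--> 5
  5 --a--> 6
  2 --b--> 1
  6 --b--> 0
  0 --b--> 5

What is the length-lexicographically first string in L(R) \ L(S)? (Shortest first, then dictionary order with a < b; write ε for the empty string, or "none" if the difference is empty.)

aabb

The string aabb is accepted by R but not by S.
No shorter string lies in the difference, and aabb is the lexicographically first length-4 string in L(R) \ L(S).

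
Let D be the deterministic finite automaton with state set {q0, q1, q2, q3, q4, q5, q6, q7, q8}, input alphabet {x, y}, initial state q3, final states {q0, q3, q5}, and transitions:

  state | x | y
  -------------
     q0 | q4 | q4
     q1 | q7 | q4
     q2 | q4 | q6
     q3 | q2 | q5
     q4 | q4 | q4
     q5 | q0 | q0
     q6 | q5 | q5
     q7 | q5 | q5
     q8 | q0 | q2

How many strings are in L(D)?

10

The useful subgraph on states {q0, q2, q3, q5, q6} is acyclic, so L(D) is finite; the longest accepting path visits 5 useful states, giving maximum string length 4.
Counting accepting paths from q3 by length: 1 of length 0, 1 of length 1, 2 of length 2, 2 of length 3, 4 of length 4. Total 10.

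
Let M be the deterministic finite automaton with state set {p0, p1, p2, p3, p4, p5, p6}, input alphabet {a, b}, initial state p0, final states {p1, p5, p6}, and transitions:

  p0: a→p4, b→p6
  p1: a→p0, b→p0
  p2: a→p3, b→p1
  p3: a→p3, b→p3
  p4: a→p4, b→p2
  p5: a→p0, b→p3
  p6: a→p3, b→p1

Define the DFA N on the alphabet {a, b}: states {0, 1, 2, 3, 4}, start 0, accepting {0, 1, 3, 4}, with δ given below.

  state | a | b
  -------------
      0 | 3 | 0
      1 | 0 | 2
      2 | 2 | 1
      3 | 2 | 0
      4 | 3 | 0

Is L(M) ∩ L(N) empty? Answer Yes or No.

No

The string b is accepted by both M and N.
Hence L(M) ∩ L(N) ≠ ∅.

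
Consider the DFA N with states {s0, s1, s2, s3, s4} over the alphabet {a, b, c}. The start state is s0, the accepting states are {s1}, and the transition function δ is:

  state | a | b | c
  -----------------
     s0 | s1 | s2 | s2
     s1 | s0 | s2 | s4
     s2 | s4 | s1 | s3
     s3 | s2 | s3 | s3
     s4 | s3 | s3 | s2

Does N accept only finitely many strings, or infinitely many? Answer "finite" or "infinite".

infinite

State s0 is reachable from the start and can reach an accepting state, and it lies on the cycle s0 → s1 → s0.
Traversing that cycle any number of times yields accepted strings of unbounded length, so the language is infinite.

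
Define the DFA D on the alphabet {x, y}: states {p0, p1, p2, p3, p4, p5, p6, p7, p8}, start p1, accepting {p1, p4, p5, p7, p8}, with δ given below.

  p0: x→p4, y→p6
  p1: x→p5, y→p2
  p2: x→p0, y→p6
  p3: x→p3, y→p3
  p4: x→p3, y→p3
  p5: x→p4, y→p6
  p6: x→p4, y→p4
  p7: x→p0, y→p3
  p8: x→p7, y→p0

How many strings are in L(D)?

The useful subgraph on states {p0, p1, p2, p4, p5, p6} is acyclic, so L(D) is finite; the longest accepting path visits 5 useful states, giving maximum string length 4.
Counting accepting paths from p1 by length: 1 of length 0, 1 of length 1, 1 of length 2, 5 of length 3, 2 of length 4. Total 10.

10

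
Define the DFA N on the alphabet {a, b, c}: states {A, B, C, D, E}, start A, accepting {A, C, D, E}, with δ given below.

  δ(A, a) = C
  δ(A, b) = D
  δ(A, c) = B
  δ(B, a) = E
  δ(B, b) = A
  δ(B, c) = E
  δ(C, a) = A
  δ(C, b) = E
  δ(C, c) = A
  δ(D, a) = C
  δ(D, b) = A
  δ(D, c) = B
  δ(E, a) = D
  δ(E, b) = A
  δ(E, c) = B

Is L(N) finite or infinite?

State A is reachable from the start and can reach an accepting state, and it lies on the cycle A → B → A.
Traversing that cycle any number of times yields accepted strings of unbounded length, so the language is infinite.

infinite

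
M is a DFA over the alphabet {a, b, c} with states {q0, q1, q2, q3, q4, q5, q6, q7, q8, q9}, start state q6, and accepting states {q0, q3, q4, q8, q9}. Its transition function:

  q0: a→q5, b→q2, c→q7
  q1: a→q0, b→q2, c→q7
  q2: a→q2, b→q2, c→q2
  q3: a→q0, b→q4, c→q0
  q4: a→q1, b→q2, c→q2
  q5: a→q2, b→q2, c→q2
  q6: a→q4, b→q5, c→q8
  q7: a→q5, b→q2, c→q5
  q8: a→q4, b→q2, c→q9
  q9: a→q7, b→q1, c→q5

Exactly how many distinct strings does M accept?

7

The useful subgraph on states {q0, q1, q4, q6, q8, q9} is acyclic, so L(M) is finite; the longest accepting path visits 5 useful states, giving maximum string length 4.
Counting accepting paths from q6 by length: 2 of length 1, 2 of length 2, 1 of length 3, 2 of length 4. Total 7.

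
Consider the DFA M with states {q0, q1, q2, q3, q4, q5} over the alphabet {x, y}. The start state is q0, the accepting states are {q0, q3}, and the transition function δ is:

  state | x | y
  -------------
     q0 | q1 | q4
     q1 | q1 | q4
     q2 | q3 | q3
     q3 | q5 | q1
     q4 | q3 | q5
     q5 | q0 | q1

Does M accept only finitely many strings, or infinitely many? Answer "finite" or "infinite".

infinite

State q1 is reachable from the start and can reach an accepting state, and it lies on the cycle q1 → q1.
Traversing that cycle any number of times yields accepted strings of unbounded length, so the language is infinite.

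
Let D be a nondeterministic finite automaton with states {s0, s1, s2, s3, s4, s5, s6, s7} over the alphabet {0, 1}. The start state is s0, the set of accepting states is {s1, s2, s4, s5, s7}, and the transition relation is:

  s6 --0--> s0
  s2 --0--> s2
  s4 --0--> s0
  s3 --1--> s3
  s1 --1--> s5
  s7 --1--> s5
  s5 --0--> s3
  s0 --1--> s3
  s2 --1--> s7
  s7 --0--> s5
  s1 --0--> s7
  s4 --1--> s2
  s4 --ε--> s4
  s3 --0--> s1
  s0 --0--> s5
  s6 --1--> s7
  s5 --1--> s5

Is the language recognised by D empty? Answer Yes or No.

No

The string 0 is accepted: the run s0 → s5 ends in the accepting state s5.
Since at least one string is accepted, L(D) is not empty.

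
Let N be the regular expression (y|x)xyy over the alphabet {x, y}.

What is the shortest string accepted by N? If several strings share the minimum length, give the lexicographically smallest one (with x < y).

xxyy

By inspection of the expression, no string of length less than 4 matches, and xxyy is the lexicographically first match of length 4.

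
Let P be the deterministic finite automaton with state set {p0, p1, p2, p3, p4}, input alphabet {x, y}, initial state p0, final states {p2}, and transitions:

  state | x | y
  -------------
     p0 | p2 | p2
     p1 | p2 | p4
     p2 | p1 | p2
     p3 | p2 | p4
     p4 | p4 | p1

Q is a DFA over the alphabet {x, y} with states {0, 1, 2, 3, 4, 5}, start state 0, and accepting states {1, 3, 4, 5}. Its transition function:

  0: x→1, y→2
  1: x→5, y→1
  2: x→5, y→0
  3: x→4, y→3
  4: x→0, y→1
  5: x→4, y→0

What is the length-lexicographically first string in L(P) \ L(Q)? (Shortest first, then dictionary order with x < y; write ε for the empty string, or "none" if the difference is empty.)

y

The string y is accepted by P but not by Q.
No shorter string lies in the difference, and y is the lexicographically first length-1 string in L(P) \ L(Q).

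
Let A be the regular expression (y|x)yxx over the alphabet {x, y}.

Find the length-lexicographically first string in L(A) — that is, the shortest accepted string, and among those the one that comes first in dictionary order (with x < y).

xyxx

By inspection of the expression, no string of length less than 4 matches, and xyxx is the lexicographically first match of length 4.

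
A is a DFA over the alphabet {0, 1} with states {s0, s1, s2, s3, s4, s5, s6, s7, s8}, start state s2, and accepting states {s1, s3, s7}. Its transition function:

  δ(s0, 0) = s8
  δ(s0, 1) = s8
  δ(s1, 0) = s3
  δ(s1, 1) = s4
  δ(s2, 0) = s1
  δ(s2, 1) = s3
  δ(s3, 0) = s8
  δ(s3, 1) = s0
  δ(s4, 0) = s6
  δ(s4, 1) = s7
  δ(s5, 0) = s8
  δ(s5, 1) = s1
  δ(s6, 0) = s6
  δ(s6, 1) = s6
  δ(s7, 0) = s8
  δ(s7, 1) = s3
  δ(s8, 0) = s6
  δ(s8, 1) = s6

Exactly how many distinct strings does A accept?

5

The useful subgraph on states {s1, s2, s3, s4, s7} is acyclic, so L(A) is finite; the longest accepting path visits 5 useful states, giving maximum string length 4.
Counting accepting paths from s2 by length: 2 of length 1, 1 of length 2, 1 of length 3, 1 of length 4. Total 5.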